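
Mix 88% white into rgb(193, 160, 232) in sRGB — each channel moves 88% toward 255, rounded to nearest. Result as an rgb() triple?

rgb(248, 244, 252)

Per channel, c → c + 0.88(255 − c):
  R: 193 + 0.88×(255−193) = 193 + 54.56 = 247.56 → 248
  G: 160 + 83.6 = 243.6 → 244
  B: 232 + 20.24 = 252.24 → 252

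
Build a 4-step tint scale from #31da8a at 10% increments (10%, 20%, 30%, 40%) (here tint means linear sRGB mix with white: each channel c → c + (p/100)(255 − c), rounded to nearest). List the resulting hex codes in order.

#46de96, #5ae1a1, #6fe5ad, #83e9b9

#31da8a is rgb(49, 218, 138).
10%: (49 + 20.6 = 69.6→70, 218 + 3.7 = 221.7→222, 138 + 11.7 = 149.7→150) → #46de96
20%: (49 + 41.2 = 90.2→90, 218 + 7.4 = 225.4→225, 138 + 23.4 = 161.4→161) → #5ae1a1
30%: (49 + 61.8 = 110.8→111, 218 + 11.1 = 229.1→229, 138 + 35.1 = 173.1→173) → #6fe5ad
40%: (49 + 82.4 = 131.4→131, 218 + 14.8 = 232.8→233, 138 + 46.8 = 184.8→185) → #83e9b9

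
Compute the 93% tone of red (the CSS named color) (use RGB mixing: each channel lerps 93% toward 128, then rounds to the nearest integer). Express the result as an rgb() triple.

rgb(137, 119, 119)

CSS red is rgb(255, 0, 0).
Lerp each channel 93% toward 128:
  R: 255 + 0.93×(128−255) = 255 − 118.11 = 136.89 → 137
  G: 0 + 0.93×(128−0) = 0 + 119.04 = 119.04 → 119
  B: 0 + 0.93×(128−0) = 0 + 119.04 = 119.04 → 119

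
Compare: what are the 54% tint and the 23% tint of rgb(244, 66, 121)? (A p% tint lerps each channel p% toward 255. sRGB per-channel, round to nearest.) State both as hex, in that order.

#FAA8C1, #F76D98

54% tint:
  R: 244 + 5.94 = 249.94 → 250
  G: 66 + 0.54×(255−66) = 66 + 102.06 = 168.06 → 168
  B: 121 + 72.36 = 193.36 → 193
  → #FAA8C1
23% tint:
  R: 244 + 0.23×(255−244) = 244 + 2.53 = 246.53 → 247
  G: 66 + 0.23×(255−66) = 66 + 43.47 = 109.47 → 109
  B: 121 + 0.23×(255−121) = 121 + 30.82 = 151.82 → 152
  → #F76D98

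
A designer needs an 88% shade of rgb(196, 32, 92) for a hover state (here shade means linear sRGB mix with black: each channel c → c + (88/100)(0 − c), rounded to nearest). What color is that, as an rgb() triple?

rgb(24, 4, 11)

Per channel, c → c + 0.88(0 − c):
  R: 196 + 0.88×(0−196) = 196 − 172.48 = 23.52 → 24
  G: 32 − 28.16 = 3.84 → 4
  B: 92 + 0.88×(0−92) = 92 − 80.96 = 11.04 → 11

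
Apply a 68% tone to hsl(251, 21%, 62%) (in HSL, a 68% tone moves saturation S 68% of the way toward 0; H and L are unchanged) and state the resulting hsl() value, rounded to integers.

hsl(251, 7%, 62%)

S moves 68% from 21 toward 0: 21 − 14.28 = 6.72 → 7.
H and L are unchanged.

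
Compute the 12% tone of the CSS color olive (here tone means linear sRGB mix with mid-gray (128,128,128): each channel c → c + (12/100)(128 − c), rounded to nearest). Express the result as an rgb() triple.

rgb(128, 128, 15)

CSS olive is rgb(128, 128, 0).
A 12% tone moves each channel 12% toward 128:
  R: 128 + 0.12×(128−128) = 128 + 0 = 128 → 128
  G: 128 + 0 = 128 → 128
  B: 0 + 15.36 = 15.36 → 15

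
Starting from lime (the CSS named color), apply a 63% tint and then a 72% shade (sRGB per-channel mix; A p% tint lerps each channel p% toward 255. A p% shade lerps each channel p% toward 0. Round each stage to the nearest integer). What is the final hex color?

CSS lime is rgb(0, 255, 0).
A 63% tint moves each channel 63% toward 255:
  R: 0 + 0.63×(255−0) = 0 + 160.65 = 160.65 → 161
  G: 255 + 0 = 255 → 255
  B: 0 + 0.63×(255−0) = 0 + 160.65 = 160.65 → 161
After the tint: rgb(161, 255, 161) = #A1FFA1.
A 72% shade moves each channel 72% toward 0:
  R: 161 + 0.72×(0−161) = 161 − 115.92 = 45.08 → 45
  G: 255 − 183.6 = 71.4 → 71
  B: 161 − 115.92 = 45.08 → 45
rgb(45, 71, 45) = #2D472D.

#2D472D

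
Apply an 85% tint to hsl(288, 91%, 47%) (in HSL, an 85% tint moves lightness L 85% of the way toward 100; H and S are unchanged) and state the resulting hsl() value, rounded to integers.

L moves 85% from 47 toward 100: 47 + 45.05 = 92.05 → 92.
H and S are unchanged.

hsl(288, 91%, 92%)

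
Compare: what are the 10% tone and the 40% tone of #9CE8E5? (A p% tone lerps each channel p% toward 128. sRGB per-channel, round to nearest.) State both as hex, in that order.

#99DEDB, #91BEBD

#9CE8E5 is rgb(156, 232, 229).
10% tone:
  R: 156 − 2.8 = 153.2 → 153
  G: 232 − 10.4 = 221.6 → 222
  B: 229 + 0.1×(128−229) = 229 − 10.1 = 218.9 → 219
  → #99DEDB
40% tone:
  R: 156 − 11.2 = 144.8 → 145
  G: 232 + 0.4×(128−232) = 232 − 41.6 = 190.4 → 190
  B: 229 + 0.4×(128−229) = 229 − 40.4 = 188.6 → 189
  → #91BEBD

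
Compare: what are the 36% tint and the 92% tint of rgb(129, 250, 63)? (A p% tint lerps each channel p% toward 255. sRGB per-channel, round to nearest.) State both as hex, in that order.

#aefc84, #f5fff0

36% tint:
  R: 129 + 45.36 = 174.36 → 174
  G: 250 + 1.8 = 251.8 → 252
  B: 63 + 0.36×(255−63) = 63 + 69.12 = 132.12 → 132
  → #aefc84
92% tint:
  R: 129 + 0.92×(255−129) = 129 + 115.92 = 244.92 → 245
  G: 250 + 0.92×(255−250) = 250 + 4.6 = 254.6 → 255
  B: 63 + 0.92×(255−63) = 63 + 176.64 = 239.64 → 240
  → #f5fff0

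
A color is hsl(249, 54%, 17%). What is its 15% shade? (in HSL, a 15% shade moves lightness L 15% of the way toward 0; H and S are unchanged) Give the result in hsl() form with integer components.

L moves 15% from 17 toward 0: 17 − 2.55 = 14.45 → 14.
H and S are unchanged.

hsl(249, 54%, 14%)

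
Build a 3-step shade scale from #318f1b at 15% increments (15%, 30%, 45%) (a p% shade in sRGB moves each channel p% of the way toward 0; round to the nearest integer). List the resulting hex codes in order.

#2a7a17, #226413, #1b4f0f

#318f1b is rgb(49, 143, 27).
15%: (49 − 7.35 = 41.65→42, 143 − 21.45 = 121.55→122, 27 − 4.05 = 22.95→23) → #2a7a17
30%: (49 − 14.7 = 34.3→34, 143 − 42.9 = 100.1→100, 27 − 8.1 = 18.9→19) → #226413
45%: (49 − 22.05 = 26.95→27, 143 − 64.35 = 78.65→79, 27 − 12.15 = 14.85→15) → #1b4f0f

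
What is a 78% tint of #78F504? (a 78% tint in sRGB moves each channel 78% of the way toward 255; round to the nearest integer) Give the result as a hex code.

#78F504 is rgb(120, 245, 4).
Per channel, c → c + 0.78(255 − c):
  R: 120 + 0.78×(255−120) = 120 + 105.3 = 225.3 → 225
  G: 245 + 7.8 = 252.8 → 253
  B: 4 + 195.78 = 199.78 → 200
rgb(225, 253, 200) = #E1FDC8.

#E1FDC8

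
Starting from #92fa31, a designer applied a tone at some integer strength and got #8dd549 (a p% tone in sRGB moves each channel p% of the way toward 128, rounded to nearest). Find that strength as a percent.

30%

#92fa31 is rgb(146, 250, 49); #8dd549 is rgb(141, 213, 73).
On the G channel (widest range): 213 ≈ 250 + (p/100)(128 − 250), so p ≈ 100×(213 − 250)/(128 − 250) = -3700/-122 = 30.33.
p = 30 reproduces all three channels after rounding.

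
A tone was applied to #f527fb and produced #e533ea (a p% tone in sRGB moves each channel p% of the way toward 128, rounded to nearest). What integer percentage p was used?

14%

#f527fb is rgb(245, 39, 251); #e533ea is rgb(229, 51, 234).
On the B channel (widest range): 234 ≈ 251 + (p/100)(128 − 251), so p ≈ 100×(234 − 251)/(128 − 251) = -1700/-123 = 13.82.
p = 14 reproduces all three channels after rounding.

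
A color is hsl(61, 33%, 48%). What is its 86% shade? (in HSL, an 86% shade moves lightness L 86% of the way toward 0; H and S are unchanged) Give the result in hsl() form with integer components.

L moves 86% from 48 toward 0: 48 − 41.28 = 6.72 → 7.
H and S are unchanged.

hsl(61, 33%, 7%)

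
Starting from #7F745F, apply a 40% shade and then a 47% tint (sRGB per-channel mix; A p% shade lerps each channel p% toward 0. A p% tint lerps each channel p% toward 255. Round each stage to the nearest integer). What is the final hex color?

#A09D96

#7F745F is rgb(127, 116, 95).
Lerp each channel 40% toward 0:
  R: 127 + 0.4×(0−127) = 127 − 50.8 = 76.2 → 76
  G: 116 + 0.4×(0−116) = 116 − 46.4 = 69.6 → 70
  B: 95 + 0.4×(0−95) = 95 − 38 = 57 → 57
After the shade: rgb(76, 70, 57) = #4C4639.
Lerp each channel 47% toward 255:
  R: 76 + 84.13 = 160.13 → 160
  G: 70 + 86.95 = 156.95 → 157
  B: 57 + 0.47×(255−57) = 57 + 93.06 = 150.06 → 150
rgb(160, 157, 150) = #A09D96.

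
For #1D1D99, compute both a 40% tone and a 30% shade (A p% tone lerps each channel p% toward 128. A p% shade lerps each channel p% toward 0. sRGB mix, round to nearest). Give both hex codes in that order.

#45458F, #14146B

#1D1D99 is rgb(29, 29, 153).
40% tone:
  R: 29 + 0.4×(128−29) = 29 + 39.6 = 68.6 → 69
  G: 29 + 39.6 = 68.6 → 69
  B: 153 + 0.4×(128−153) = 153 − 10 = 143 → 143
  → #45458F
30% shade:
  R: 29 + 0.3×(0−29) = 29 − 8.7 = 20.3 → 20
  G: 29 + 0.3×(0−29) = 29 − 8.7 = 20.3 → 20
  B: 153 + 0.3×(0−153) = 153 − 45.9 = 107.1 → 107
  → #14146B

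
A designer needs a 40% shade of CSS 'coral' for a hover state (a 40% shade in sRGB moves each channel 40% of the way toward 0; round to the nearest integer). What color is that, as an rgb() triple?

CSS coral is rgb(255, 127, 80).
Lerp each channel 40% toward 0:
  R: 255 + 0.4×(0−255) = 255 − 102 = 153 → 153
  G: 127 + 0.4×(0−127) = 127 − 50.8 = 76.2 → 76
  B: 80 + 0.4×(0−80) = 80 − 32 = 48 → 48

rgb(153, 76, 48)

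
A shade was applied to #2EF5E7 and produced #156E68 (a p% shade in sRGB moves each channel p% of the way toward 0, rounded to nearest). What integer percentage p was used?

#2EF5E7 is rgb(46, 245, 231); #156E68 is rgb(21, 110, 104).
On the G channel (widest range): 110 ≈ 245 + (p/100)(0 − 245), so p ≈ 100×(110 − 245)/(0 − 245) = -13500/-245 = 55.10.
p = 55 reproduces all three channels after rounding.

55%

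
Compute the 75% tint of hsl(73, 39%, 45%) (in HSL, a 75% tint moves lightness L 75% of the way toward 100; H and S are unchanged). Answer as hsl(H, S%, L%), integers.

hsl(73, 39%, 86%)

L moves 75% from 45 toward 100: 45 + 41.25 = 86.25 → 86.
H and S are unchanged.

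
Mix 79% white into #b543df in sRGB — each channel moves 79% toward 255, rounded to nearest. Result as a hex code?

#efd8f8

#b543df is rgb(181, 67, 223).
Lerp each channel 79% toward 255:
  R: 181 + 58.46 = 239.46 → 239
  G: 67 + 148.52 = 215.52 → 216
  B: 223 + 25.28 = 248.28 → 248
rgb(239, 216, 248) = #efd8f8.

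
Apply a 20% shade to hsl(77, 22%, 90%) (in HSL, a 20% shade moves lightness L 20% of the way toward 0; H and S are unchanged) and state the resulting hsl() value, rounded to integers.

L moves 20% from 90 toward 0: 90 − 18 = 72 → 72.
H and S are unchanged.

hsl(77, 22%, 72%)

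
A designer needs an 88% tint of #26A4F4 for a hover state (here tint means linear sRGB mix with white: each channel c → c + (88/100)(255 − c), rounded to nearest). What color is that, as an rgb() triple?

rgb(229, 244, 254)

#26A4F4 is rgb(38, 164, 244).
An 88% tint moves each channel 88% toward 255:
  R: 38 + 0.88×(255−38) = 38 + 190.96 = 228.96 → 229
  G: 164 + 0.88×(255−164) = 164 + 80.08 = 244.08 → 244
  B: 244 + 0.88×(255−244) = 244 + 9.68 = 253.68 → 254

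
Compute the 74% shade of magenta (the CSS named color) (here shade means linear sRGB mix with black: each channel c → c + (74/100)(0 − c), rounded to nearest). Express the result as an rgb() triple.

CSS magenta is rgb(255, 0, 255).
Lerp each channel 74% toward 0:
  R: 255 − 188.7 = 66.3 → 66
  G: 0 + 0 = 0 → 0
  B: 255 + 0.74×(0−255) = 255 − 188.7 = 66.3 → 66

rgb(66, 0, 66)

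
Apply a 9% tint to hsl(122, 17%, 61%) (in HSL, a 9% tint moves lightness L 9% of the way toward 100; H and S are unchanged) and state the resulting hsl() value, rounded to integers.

hsl(122, 17%, 65%)

L moves 9% from 61 toward 100: 61 + 3.51 = 64.51 → 65.
H and S are unchanged.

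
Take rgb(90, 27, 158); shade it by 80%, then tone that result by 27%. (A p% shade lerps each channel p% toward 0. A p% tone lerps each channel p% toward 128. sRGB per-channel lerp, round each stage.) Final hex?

Lerp each channel 80% toward 0:
  R: 90 − 72 = 18 → 18
  G: 27 + 0.8×(0−27) = 27 − 21.6 = 5.4 → 5
  B: 158 + 0.8×(0−158) = 158 − 126.4 = 31.6 → 32
After the shade: rgb(18, 5, 32) = #120520.
Lerp each channel 27% toward 128:
  R: 18 + 29.7 = 47.7 → 48
  G: 5 + 33.21 = 38.21 → 38
  B: 32 + 0.27×(128−32) = 32 + 25.92 = 57.92 → 58
rgb(48, 38, 58) = #30263a.

#30263a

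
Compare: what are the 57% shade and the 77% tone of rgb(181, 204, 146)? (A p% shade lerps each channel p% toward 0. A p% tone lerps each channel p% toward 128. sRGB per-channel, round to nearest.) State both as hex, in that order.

#4E583F, #8C9184

57% shade:
  R: 181 + 0.57×(0−181) = 181 − 103.17 = 77.83 → 78
  G: 204 − 116.28 = 87.72 → 88
  B: 146 − 83.22 = 62.78 → 63
  → #4E583F
77% tone:
  R: 181 − 40.81 = 140.19 → 140
  G: 204 + 0.77×(128−204) = 204 − 58.52 = 145.48 → 145
  B: 146 + 0.77×(128−146) = 146 − 13.86 = 132.14 → 132
  → #8C9184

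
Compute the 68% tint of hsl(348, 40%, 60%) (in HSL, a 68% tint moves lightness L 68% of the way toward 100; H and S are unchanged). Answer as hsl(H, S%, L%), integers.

hsl(348, 40%, 87%)

L moves 68% from 60 toward 100: 60 + 27.2 = 87.2 → 87.
H and S are unchanged.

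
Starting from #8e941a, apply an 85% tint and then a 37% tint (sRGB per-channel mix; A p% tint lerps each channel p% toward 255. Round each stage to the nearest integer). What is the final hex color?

#8e941a is rgb(142, 148, 26).
An 85% tint moves each channel 85% toward 255:
  R: 142 + 0.85×(255−142) = 142 + 96.05 = 238.05 → 238
  G: 148 + 0.85×(255−148) = 148 + 90.95 = 238.95 → 239
  B: 26 + 0.85×(255−26) = 26 + 194.65 = 220.65 → 221
After the tint: rgb(238, 239, 221) = #eeefdd.
A 37% tint moves each channel 37% toward 255:
  R: 238 + 6.29 = 244.29 → 244
  G: 239 + 0.37×(255−239) = 239 + 5.92 = 244.92 → 245
  B: 221 + 12.58 = 233.58 → 234
rgb(244, 245, 234) = #f4f5ea.

#f4f5ea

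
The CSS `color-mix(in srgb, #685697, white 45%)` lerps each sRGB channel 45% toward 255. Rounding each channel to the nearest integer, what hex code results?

#ACA2C6

#685697 is rgb(104, 86, 151).
A 45% tint moves each channel 45% toward 255:
  R: 104 + 0.45×(255−104) = 104 + 67.95 = 171.95 → 172
  G: 86 + 76.05 = 162.05 → 162
  B: 151 + 46.8 = 197.8 → 198
rgb(172, 162, 198) = #ACA2C6.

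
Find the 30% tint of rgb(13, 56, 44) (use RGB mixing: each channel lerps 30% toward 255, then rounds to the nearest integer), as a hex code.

A 30% tint moves each channel 30% toward 255:
  R: 13 + 0.3×(255−13) = 13 + 72.6 = 85.6 → 86
  G: 56 + 59.7 = 115.7 → 116
  B: 44 + 0.3×(255−44) = 44 + 63.3 = 107.3 → 107
rgb(86, 116, 107) = #56746B.

#56746B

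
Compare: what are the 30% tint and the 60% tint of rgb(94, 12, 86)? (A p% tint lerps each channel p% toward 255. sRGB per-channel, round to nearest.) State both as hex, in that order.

30% tint:
  R: 94 + 0.3×(255−94) = 94 + 48.3 = 142.3 → 142
  G: 12 + 72.9 = 84.9 → 85
  B: 86 + 50.7 = 136.7 → 137
  → #8E5589
60% tint:
  R: 94 + 96.6 = 190.6 → 191
  G: 12 + 0.6×(255−12) = 12 + 145.8 = 157.8 → 158
  B: 86 + 101.4 = 187.4 → 187
  → #BF9EBB

#8E5589, #BF9EBB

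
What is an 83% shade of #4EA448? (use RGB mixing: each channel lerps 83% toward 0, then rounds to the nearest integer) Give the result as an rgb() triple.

rgb(13, 28, 12)

#4EA448 is rgb(78, 164, 72).
Lerp each channel 83% toward 0:
  R: 78 − 64.74 = 13.26 → 13
  G: 164 + 0.83×(0−164) = 164 − 136.12 = 27.88 → 28
  B: 72 − 59.76 = 12.24 → 12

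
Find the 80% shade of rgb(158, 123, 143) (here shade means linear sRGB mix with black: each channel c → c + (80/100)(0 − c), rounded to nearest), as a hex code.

Per channel, c → c + 0.8(0 − c):
  R: 158 + 0.8×(0−158) = 158 − 126.4 = 31.6 → 32
  G: 123 − 98.4 = 24.6 → 25
  B: 143 + 0.8×(0−143) = 143 − 114.4 = 28.6 → 29
rgb(32, 25, 29) = #20191D.

#20191D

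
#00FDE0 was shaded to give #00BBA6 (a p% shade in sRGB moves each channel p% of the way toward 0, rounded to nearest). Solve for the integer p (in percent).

#00FDE0 is rgb(0, 253, 224); #00BBA6 is rgb(0, 187, 166).
On the G channel (widest range): 187 ≈ 253 + (p/100)(0 − 253), so p ≈ 100×(187 − 253)/(0 − 253) = -6600/-253 = 26.09.
p = 26 reproduces all three channels after rounding.

26%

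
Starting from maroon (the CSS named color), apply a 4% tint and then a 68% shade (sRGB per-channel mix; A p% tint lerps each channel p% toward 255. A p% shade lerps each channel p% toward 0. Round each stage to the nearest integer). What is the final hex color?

CSS maroon is rgb(128, 0, 0).
Lerp each channel 4% toward 255:
  R: 128 + 0.04×(255−128) = 128 + 5.08 = 133.08 → 133
  G: 0 + 0.04×(255−0) = 0 + 10.2 = 10.2 → 10
  B: 0 + 0.04×(255−0) = 0 + 10.2 = 10.2 → 10
After the tint: rgb(133, 10, 10) = #850A0A.
Per channel, c → c + 0.68(0 − c):
  R: 133 − 90.44 = 42.56 → 43
  G: 10 + 0.68×(0−10) = 10 − 6.8 = 3.2 → 3
  B: 10 + 0.68×(0−10) = 10 − 6.8 = 3.2 → 3
rgb(43, 3, 3) = #2B0303.

#2B0303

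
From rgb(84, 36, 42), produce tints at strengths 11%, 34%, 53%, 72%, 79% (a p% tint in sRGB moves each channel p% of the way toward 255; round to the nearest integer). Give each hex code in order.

#673C41, #8E6E72, #AF989B, #CFC2C3, #DBD1D2

11%: (84 + 18.81 = 102.81→103, 36 + 24.09 = 60.09→60, 42 + 23.43 = 65.43→65) → #673C41
34%: (84 + 58.14 = 142.14→142, 36 + 74.46 = 110.46→110, 42 + 72.42 = 114.42→114) → #8E6E72
53%: (84 + 90.63 = 174.63→175, 36 + 116.07 = 152.07→152, 42 + 112.89 = 154.89→155) → #AF989B
72%: (84 + 123.12 = 207.12→207, 36 + 157.68 = 193.68→194, 42 + 153.36 = 195.36→195) → #CFC2C3
79%: (84 + 135.09 = 219.09→219, 36 + 173.01 = 209.01→209, 42 + 168.27 = 210.27→210) → #DBD1D2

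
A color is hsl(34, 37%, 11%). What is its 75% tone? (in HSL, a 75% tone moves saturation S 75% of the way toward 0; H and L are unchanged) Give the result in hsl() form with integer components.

S moves 75% from 37 toward 0: 37 − 27.75 = 9.25 → 9.
H and L are unchanged.

hsl(34, 9%, 11%)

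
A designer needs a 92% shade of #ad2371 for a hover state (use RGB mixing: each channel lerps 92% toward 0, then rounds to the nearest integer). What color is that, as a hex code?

#ad2371 is rgb(173, 35, 113).
Per channel, c → c + 0.92(0 − c):
  R: 173 − 159.16 = 13.84 → 14
  G: 35 + 0.92×(0−35) = 35 − 32.2 = 2.8 → 3
  B: 113 − 103.96 = 9.04 → 9
rgb(14, 3, 9) = #0e0309.

#0e0309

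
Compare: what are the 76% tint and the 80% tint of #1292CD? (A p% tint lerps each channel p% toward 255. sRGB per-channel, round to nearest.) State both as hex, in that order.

#1292CD is rgb(18, 146, 205).
76% tint:
  R: 18 + 0.76×(255−18) = 18 + 180.12 = 198.12 → 198
  G: 146 + 82.84 = 228.84 → 229
  B: 205 + 0.76×(255−205) = 205 + 38 = 243 → 243
  → #C6E5F3
80% tint:
  R: 18 + 189.6 = 207.6 → 208
  G: 146 + 0.8×(255−146) = 146 + 87.2 = 233.2 → 233
  B: 205 + 40 = 245 → 245
  → #D0E9F5

#C6E5F3, #D0E9F5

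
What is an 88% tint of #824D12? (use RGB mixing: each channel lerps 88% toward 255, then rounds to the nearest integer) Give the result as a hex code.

#824D12 is rgb(130, 77, 18).
Per channel, c → c + 0.88(255 − c):
  R: 130 + 0.88×(255−130) = 130 + 110 = 240 → 240
  G: 77 + 0.88×(255−77) = 77 + 156.64 = 233.64 → 234
  B: 18 + 0.88×(255−18) = 18 + 208.56 = 226.56 → 227
rgb(240, 234, 227) = #F0EAE3.

#F0EAE3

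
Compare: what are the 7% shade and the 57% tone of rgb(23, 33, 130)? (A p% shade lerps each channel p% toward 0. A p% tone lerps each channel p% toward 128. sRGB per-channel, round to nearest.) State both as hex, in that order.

7% shade:
  R: 23 + 0.07×(0−23) = 23 − 1.61 = 21.39 → 21
  G: 33 + 0.07×(0−33) = 33 − 2.31 = 30.69 → 31
  B: 130 + 0.07×(0−130) = 130 − 9.1 = 120.9 → 121
  → #151F79
57% tone:
  R: 23 + 59.85 = 82.85 → 83
  G: 33 + 54.15 = 87.15 → 87
  B: 130 − 1.14 = 128.86 → 129
  → #535781

#151F79, #535781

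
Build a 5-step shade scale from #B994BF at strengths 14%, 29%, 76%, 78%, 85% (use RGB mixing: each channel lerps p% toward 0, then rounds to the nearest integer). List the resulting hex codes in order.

#9F7FA4, #836988, #2C242E, #29212A, #1C161D

#B994BF is rgb(185, 148, 191).
14%: (185 − 25.9 = 159.1→159, 148 − 20.72 = 127.28→127, 191 − 26.74 = 164.26→164) → #9F7FA4
29%: (185 − 53.65 = 131.35→131, 148 − 42.92 = 105.08→105, 191 − 55.39 = 135.61→136) → #836988
76%: (185 − 140.6 = 44.4→44, 148 − 112.48 = 35.52→36, 191 − 145.16 = 45.84→46) → #2C242E
78%: (185 − 144.3 = 40.7→41, 148 − 115.44 = 32.56→33, 191 − 148.98 = 42.02→42) → #29212A
85%: (185 − 157.25 = 27.75→28, 148 − 125.8 = 22.2→22, 191 − 162.35 = 28.65→29) → #1C161D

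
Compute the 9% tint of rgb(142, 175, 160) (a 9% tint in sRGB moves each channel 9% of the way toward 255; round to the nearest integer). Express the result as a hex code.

Lerp each channel 9% toward 255:
  R: 142 + 0.09×(255−142) = 142 + 10.17 = 152.17 → 152
  G: 175 + 0.09×(255−175) = 175 + 7.2 = 182.2 → 182
  B: 160 + 0.09×(255−160) = 160 + 8.55 = 168.55 → 169
rgb(152, 182, 169) = #98b6a9.

#98b6a9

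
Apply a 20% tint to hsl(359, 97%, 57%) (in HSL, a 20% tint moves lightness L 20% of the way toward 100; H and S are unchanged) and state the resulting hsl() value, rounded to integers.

hsl(359, 97%, 66%)

L moves 20% from 57 toward 100: 57 + 8.6 = 65.6 → 66.
H and S are unchanged.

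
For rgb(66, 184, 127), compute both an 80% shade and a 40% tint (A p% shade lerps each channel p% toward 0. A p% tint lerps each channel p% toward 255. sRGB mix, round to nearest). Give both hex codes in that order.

80% shade:
  R: 66 + 0.8×(0−66) = 66 − 52.8 = 13.2 → 13
  G: 184 + 0.8×(0−184) = 184 − 147.2 = 36.8 → 37
  B: 127 + 0.8×(0−127) = 127 − 101.6 = 25.4 → 25
  → #0D2519
40% tint:
  R: 66 + 75.6 = 141.6 → 142
  G: 184 + 28.4 = 212.4 → 212
  B: 127 + 51.2 = 178.2 → 178
  → #8ED4B2

#0D2519, #8ED4B2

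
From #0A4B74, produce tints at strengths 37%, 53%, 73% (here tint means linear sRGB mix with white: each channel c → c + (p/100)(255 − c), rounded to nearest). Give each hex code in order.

#658EA7, #8CAABE, #BDCED9

#0A4B74 is rgb(10, 75, 116).
37%: (10 + 90.65 = 100.65→101, 75 + 66.6 = 141.6→142, 116 + 51.43 = 167.43→167) → #658EA7
53%: (10 + 129.85 = 139.85→140, 75 + 95.4 = 170.4→170, 116 + 73.67 = 189.67→190) → #8CAABE
73%: (10 + 178.85 = 188.85→189, 75 + 131.4 = 206.4→206, 116 + 101.47 = 217.47→217) → #BDCED9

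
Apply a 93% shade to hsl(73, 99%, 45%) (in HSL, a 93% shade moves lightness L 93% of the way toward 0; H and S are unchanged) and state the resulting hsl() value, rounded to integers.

hsl(73, 99%, 3%)

L moves 93% from 45 toward 0: 45 − 41.85 = 3.15 → 3.
H and S are unchanged.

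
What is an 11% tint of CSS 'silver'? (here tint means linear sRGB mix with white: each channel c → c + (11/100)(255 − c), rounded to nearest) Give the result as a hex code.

CSS silver is rgb(192, 192, 192).
Lerp each channel 11% toward 255:
  R: 192 + 6.93 = 198.93 → 199
  G: 192 + 0.11×(255−192) = 192 + 6.93 = 198.93 → 199
  B: 192 + 0.11×(255−192) = 192 + 6.93 = 198.93 → 199
rgb(199, 199, 199) = #c7c7c7.

#c7c7c7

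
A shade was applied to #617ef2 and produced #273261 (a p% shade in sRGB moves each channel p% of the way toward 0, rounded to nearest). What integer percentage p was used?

60%

#617ef2 is rgb(97, 126, 242); #273261 is rgb(39, 50, 97).
On the B channel (widest range): 97 ≈ 242 + (p/100)(0 − 242), so p ≈ 100×(97 − 242)/(0 − 242) = -14500/-242 = 59.92.
p = 60 reproduces all three channels after rounding.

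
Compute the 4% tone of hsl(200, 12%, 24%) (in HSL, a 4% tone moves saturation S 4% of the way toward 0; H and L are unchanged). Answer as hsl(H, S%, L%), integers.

S moves 4% from 12 toward 0: 12 − 0.48 = 11.52 → 12.
H and L are unchanged.

hsl(200, 12%, 24%)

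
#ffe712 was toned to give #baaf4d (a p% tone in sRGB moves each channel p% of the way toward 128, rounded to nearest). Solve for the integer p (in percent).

54%

#ffe712 is rgb(255, 231, 18); #baaf4d is rgb(186, 175, 77).
On the R channel (widest range): 186 ≈ 255 + (p/100)(128 − 255), so p ≈ 100×(186 − 255)/(128 − 255) = -6900/-127 = 54.33.
p = 54 reproduces all three channels after rounding.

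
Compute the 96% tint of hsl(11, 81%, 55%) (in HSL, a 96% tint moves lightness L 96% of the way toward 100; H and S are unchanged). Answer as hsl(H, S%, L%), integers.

L moves 96% from 55 toward 100: 55 + 43.2 = 98.2 → 98.
H and S are unchanged.

hsl(11, 81%, 98%)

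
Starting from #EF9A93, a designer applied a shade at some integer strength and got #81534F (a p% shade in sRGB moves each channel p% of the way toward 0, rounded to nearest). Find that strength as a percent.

#EF9A93 is rgb(239, 154, 147); #81534F is rgb(129, 83, 79).
On the R channel (widest range): 129 ≈ 239 + (p/100)(0 − 239), so p ≈ 100×(129 − 239)/(0 − 239) = -11000/-239 = 46.03.
p = 46 reproduces all three channels after rounding.

46%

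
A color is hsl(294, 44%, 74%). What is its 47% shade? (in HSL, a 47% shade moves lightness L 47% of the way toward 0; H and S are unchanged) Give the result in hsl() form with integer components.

hsl(294, 44%, 39%)

L moves 47% from 74 toward 0: 74 − 34.78 = 39.22 → 39.
H and S are unchanged.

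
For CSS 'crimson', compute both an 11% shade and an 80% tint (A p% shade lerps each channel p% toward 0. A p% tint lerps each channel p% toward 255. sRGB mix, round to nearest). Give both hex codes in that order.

CSS crimson is rgb(220, 20, 60).
11% shade:
  R: 220 − 24.2 = 195.8 → 196
  G: 20 − 2.2 = 17.8 → 18
  B: 60 + 0.11×(0−60) = 60 − 6.6 = 53.4 → 53
  → #c41235
80% tint:
  R: 220 + 0.8×(255−220) = 220 + 28 = 248 → 248
  G: 20 + 188 = 208 → 208
  B: 60 + 0.8×(255−60) = 60 + 156 = 216 → 216
  → #f8d0d8

#c41235, #f8d0d8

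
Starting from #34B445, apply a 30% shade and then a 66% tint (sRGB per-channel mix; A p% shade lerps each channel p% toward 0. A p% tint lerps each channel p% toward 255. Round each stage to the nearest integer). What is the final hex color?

#34B445 is rgb(52, 180, 69).
Per channel, c → c + 0.3(0 − c):
  R: 52 + 0.3×(0−52) = 52 − 15.6 = 36.4 → 36
  G: 180 − 54 = 126 → 126
  B: 69 + 0.3×(0−69) = 69 − 20.7 = 48.3 → 48
After the shade: rgb(36, 126, 48) = #247E30.
A 66% tint moves each channel 66% toward 255:
  R: 36 + 0.66×(255−36) = 36 + 144.54 = 180.54 → 181
  G: 126 + 0.66×(255−126) = 126 + 85.14 = 211.14 → 211
  B: 48 + 0.66×(255−48) = 48 + 136.62 = 184.62 → 185
rgb(181, 211, 185) = #B5D3B9.

#B5D3B9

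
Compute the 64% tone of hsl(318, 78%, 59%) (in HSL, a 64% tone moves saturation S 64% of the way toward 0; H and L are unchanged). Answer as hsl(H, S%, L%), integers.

hsl(318, 28%, 59%)

S moves 64% from 78 toward 0: 78 − 49.92 = 28.08 → 28.
H and L are unchanged.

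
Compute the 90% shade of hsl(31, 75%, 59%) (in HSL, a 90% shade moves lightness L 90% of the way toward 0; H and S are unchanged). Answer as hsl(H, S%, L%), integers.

hsl(31, 75%, 6%)

L moves 90% from 59 toward 0: 59 − 53.1 = 5.9 → 6.
H and S are unchanged.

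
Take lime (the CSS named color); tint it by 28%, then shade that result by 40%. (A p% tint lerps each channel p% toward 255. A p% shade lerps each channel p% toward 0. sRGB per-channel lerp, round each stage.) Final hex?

CSS lime is rgb(0, 255, 0).
Per channel, c → c + 0.28(255 − c):
  R: 0 + 0.28×(255−0) = 0 + 71.4 = 71.4 → 71
  G: 255 + 0.28×(255−255) = 255 + 0 = 255 → 255
  B: 0 + 0.28×(255−0) = 0 + 71.4 = 71.4 → 71
After the tint: rgb(71, 255, 71) = #47FF47.
A 40% shade moves each channel 40% toward 0:
  R: 71 + 0.4×(0−71) = 71 − 28.4 = 42.6 → 43
  G: 255 + 0.4×(0−255) = 255 − 102 = 153 → 153
  B: 71 + 0.4×(0−71) = 71 − 28.4 = 42.6 → 43
rgb(43, 153, 43) = #2B992B.

#2B992B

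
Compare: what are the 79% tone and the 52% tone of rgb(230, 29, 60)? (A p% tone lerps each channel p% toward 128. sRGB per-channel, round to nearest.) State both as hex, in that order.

#956B72, #B1505F

79% tone:
  R: 230 + 0.79×(128−230) = 230 − 80.58 = 149.42 → 149
  G: 29 + 0.79×(128−29) = 29 + 78.21 = 107.21 → 107
  B: 60 + 53.72 = 113.72 → 114
  → #956B72
52% tone:
  R: 230 + 0.52×(128−230) = 230 − 53.04 = 176.96 → 177
  G: 29 + 0.52×(128−29) = 29 + 51.48 = 80.48 → 80
  B: 60 + 0.52×(128−60) = 60 + 35.36 = 95.36 → 95
  → #B1505F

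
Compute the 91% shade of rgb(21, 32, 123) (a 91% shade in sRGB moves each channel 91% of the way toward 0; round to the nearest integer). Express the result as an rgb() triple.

rgb(2, 3, 11)

A 91% shade moves each channel 91% toward 0:
  R: 21 + 0.91×(0−21) = 21 − 19.11 = 1.89 → 2
  G: 32 − 29.12 = 2.88 → 3
  B: 123 − 111.93 = 11.07 → 11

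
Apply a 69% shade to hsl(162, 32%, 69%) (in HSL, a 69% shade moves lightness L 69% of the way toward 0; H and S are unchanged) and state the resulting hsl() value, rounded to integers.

hsl(162, 32%, 21%)

L moves 69% from 69 toward 0: 69 − 47.61 = 21.39 → 21.
H and S are unchanged.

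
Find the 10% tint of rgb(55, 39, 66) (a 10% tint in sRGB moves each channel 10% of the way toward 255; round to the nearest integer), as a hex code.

#4b3d55

Per channel, c → c + 0.1(255 − c):
  R: 55 + 0.1×(255−55) = 55 + 20 = 75 → 75
  G: 39 + 0.1×(255−39) = 39 + 21.6 = 60.6 → 61
  B: 66 + 0.1×(255−66) = 66 + 18.9 = 84.9 → 85
rgb(75, 61, 85) = #4b3d55.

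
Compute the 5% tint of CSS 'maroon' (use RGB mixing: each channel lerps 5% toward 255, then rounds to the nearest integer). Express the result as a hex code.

#860d0d

CSS maroon is rgb(128, 0, 0).
A 5% tint moves each channel 5% toward 255:
  R: 128 + 0.05×(255−128) = 128 + 6.35 = 134.35 → 134
  G: 0 + 0.05×(255−0) = 0 + 12.75 = 12.75 → 13
  B: 0 + 0.05×(255−0) = 0 + 12.75 = 12.75 → 13
rgb(134, 13, 13) = #860d0d.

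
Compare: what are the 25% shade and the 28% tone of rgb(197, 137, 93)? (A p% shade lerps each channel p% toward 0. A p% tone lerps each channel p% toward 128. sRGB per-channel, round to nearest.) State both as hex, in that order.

25% shade:
  R: 197 + 0.25×(0−197) = 197 − 49.25 = 147.75 → 148
  G: 137 − 34.25 = 102.75 → 103
  B: 93 + 0.25×(0−93) = 93 − 23.25 = 69.75 → 70
  → #946746
28% tone:
  R: 197 − 19.32 = 177.68 → 178
  G: 137 − 2.52 = 134.48 → 134
  B: 93 + 0.28×(128−93) = 93 + 9.8 = 102.8 → 103
  → #b28667

#946746, #b28667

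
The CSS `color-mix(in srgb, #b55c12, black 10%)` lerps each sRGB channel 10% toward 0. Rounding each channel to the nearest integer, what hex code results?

#b55c12 is rgb(181, 92, 18).
A 10% shade moves each channel 10% toward 0:
  R: 181 − 18.1 = 162.9 → 163
  G: 92 − 9.2 = 82.8 → 83
  B: 18 − 1.8 = 16.2 → 16
rgb(163, 83, 16) = #a35310.

#a35310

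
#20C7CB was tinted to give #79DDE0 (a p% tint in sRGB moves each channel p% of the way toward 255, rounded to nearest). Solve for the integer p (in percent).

#20C7CB is rgb(32, 199, 203); #79DDE0 is rgb(121, 221, 224).
On the R channel (widest range): 121 ≈ 32 + (p/100)(255 − 32), so p ≈ 100×(121 − 32)/(255 − 32) = 8900/223 = 39.91.
p = 40 reproduces all three channels after rounding.

40%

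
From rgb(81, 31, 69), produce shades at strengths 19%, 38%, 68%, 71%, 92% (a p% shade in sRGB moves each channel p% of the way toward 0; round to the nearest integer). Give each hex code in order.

#421938, #32132b, #1a0a16, #170914, #060206

19%: (81 − 15.39 = 65.61→66, 31 − 5.89 = 25.11→25, 69 − 13.11 = 55.89→56) → #421938
38%: (81 − 30.78 = 50.22→50, 31 − 11.78 = 19.22→19, 69 − 26.22 = 42.78→43) → #32132b
68%: (81 − 55.08 = 25.92→26, 31 − 21.08 = 9.92→10, 69 − 46.92 = 22.08→22) → #1a0a16
71%: (81 − 57.51 = 23.49→23, 31 − 22.01 = 8.99→9, 69 − 48.99 = 20.01→20) → #170914
92%: (81 − 74.52 = 6.48→6, 31 − 28.52 = 2.48→2, 69 − 63.48 = 5.52→6) → #060206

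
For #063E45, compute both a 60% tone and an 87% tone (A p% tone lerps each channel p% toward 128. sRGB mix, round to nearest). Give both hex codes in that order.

#4F6668, #707778

#063E45 is rgb(6, 62, 69).
60% tone:
  R: 6 + 0.6×(128−6) = 6 + 73.2 = 79.2 → 79
  G: 62 + 0.6×(128−62) = 62 + 39.6 = 101.6 → 102
  B: 69 + 35.4 = 104.4 → 104
  → #4F6668
87% tone:
  R: 6 + 0.87×(128−6) = 6 + 106.14 = 112.14 → 112
  G: 62 + 0.87×(128−62) = 62 + 57.42 = 119.42 → 119
  B: 69 + 51.33 = 120.33 → 120
  → #707778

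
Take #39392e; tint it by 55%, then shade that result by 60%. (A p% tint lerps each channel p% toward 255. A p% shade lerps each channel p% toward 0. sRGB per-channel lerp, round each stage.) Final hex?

#424240

#39392e is rgb(57, 57, 46).
A 55% tint moves each channel 55% toward 255:
  R: 57 + 0.55×(255−57) = 57 + 108.9 = 165.9 → 166
  G: 57 + 0.55×(255−57) = 57 + 108.9 = 165.9 → 166
  B: 46 + 114.95 = 160.95 → 161
After the tint: rgb(166, 166, 161) = #a6a6a1.
Lerp each channel 60% toward 0:
  R: 166 + 0.6×(0−166) = 166 − 99.6 = 66.4 → 66
  G: 166 − 99.6 = 66.4 → 66
  B: 161 + 0.6×(0−161) = 161 − 96.6 = 64.4 → 64
rgb(66, 66, 64) = #424240.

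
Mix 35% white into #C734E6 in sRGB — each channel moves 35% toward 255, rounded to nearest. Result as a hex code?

#C734E6 is rgb(199, 52, 230).
A 35% tint moves each channel 35% toward 255:
  R: 199 + 19.6 = 218.6 → 219
  G: 52 + 0.35×(255−52) = 52 + 71.05 = 123.05 → 123
  B: 230 + 0.35×(255−230) = 230 + 8.75 = 238.75 → 239
rgb(219, 123, 239) = #DB7BEF.

#DB7BEF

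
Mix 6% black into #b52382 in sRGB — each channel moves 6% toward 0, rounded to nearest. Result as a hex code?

#b52382 is rgb(181, 35, 130).
Per channel, c → c + 0.06(0 − c):
  R: 181 + 0.06×(0−181) = 181 − 10.86 = 170.14 → 170
  G: 35 + 0.06×(0−35) = 35 − 2.1 = 32.9 → 33
  B: 130 + 0.06×(0−130) = 130 − 7.8 = 122.2 → 122
rgb(170, 33, 122) = #aa217a.

#aa217a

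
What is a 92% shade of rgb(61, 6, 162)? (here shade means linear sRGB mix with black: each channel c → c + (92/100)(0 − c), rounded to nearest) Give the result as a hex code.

#05000d

Lerp each channel 92% toward 0:
  R: 61 + 0.92×(0−61) = 61 − 56.12 = 4.88 → 5
  G: 6 + 0.92×(0−6) = 6 − 5.52 = 0.48 → 0
  B: 162 − 149.04 = 12.96 → 13
rgb(5, 0, 13) = #05000d.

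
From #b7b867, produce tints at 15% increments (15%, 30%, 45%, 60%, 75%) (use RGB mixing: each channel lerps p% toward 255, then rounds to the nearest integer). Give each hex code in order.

#c2c37e, #cdcd95, #d7d8ab, #e2e3c2, #ededd9

#b7b867 is rgb(183, 184, 103).
15%: (183 + 10.8 = 193.8→194, 184 + 10.65 = 194.65→195, 103 + 22.8 = 125.8→126) → #c2c37e
30%: (183 + 21.6 = 204.6→205, 184 + 21.3 = 205.3→205, 103 + 45.6 = 148.6→149) → #cdcd95
45%: (183 + 32.4 = 215.4→215, 184 + 31.95 = 215.95→216, 103 + 68.4 = 171.4→171) → #d7d8ab
60%: (183 + 43.2 = 226.2→226, 184 + 42.6 = 226.6→227, 103 + 91.2 = 194.2→194) → #e2e3c2
75%: (183 + 54 = 237→237, 184 + 53.25 = 237.25→237, 103 + 114 = 217→217) → #ededd9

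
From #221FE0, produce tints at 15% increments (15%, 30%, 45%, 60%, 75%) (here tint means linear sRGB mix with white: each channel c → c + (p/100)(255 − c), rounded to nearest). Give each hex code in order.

#221FE0 is rgb(34, 31, 224).
15%: (34 + 33.15 = 67.15→67, 31 + 33.6 = 64.6→65, 224 + 4.65 = 228.65→229) → #4341E5
30%: (34 + 66.3 = 100.3→100, 31 + 67.2 = 98.2→98, 224 + 9.3 = 233.3→233) → #6462E9
45%: (34 + 99.45 = 133.45→133, 31 + 100.8 = 131.8→132, 224 + 13.95 = 237.95→238) → #8584EE
60%: (34 + 132.6 = 166.6→167, 31 + 134.4 = 165.4→165, 224 + 18.6 = 242.6→243) → #A7A5F3
75%: (34 + 165.75 = 199.75→200, 31 + 168 = 199→199, 224 + 23.25 = 247.25→247) → #C8C7F7

#4341E5, #6462E9, #8584EE, #A7A5F3, #C8C7F7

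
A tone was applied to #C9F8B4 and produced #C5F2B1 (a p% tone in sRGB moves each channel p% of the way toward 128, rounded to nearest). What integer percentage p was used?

#C9F8B4 is rgb(201, 248, 180); #C5F2B1 is rgb(197, 242, 177).
On the G channel (widest range): 242 ≈ 248 + (p/100)(128 − 248), so p ≈ 100×(242 − 248)/(128 − 248) = -600/-120 = 5.00.
p = 5 reproduces all three channels after rounding.

5%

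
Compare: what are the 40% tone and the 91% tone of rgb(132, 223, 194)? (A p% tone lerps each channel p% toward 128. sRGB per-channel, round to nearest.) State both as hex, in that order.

#82b9a8, #808986

40% tone:
  R: 132 + 0.4×(128−132) = 132 − 1.6 = 130.4 → 130
  G: 223 − 38 = 185 → 185
  B: 194 − 26.4 = 167.6 → 168
  → #82b9a8
91% tone:
  R: 132 − 3.64 = 128.36 → 128
  G: 223 − 86.45 = 136.55 → 137
  B: 194 + 0.91×(128−194) = 194 − 60.06 = 133.94 → 134
  → #808986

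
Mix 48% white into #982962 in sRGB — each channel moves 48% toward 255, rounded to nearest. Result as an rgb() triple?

#982962 is rgb(152, 41, 98).
A 48% tint moves each channel 48% toward 255:
  R: 152 + 49.44 = 201.44 → 201
  G: 41 + 102.72 = 143.72 → 144
  B: 98 + 0.48×(255−98) = 98 + 75.36 = 173.36 → 173

rgb(201, 144, 173)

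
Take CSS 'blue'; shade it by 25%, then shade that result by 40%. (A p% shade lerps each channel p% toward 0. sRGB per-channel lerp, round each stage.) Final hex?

#000073

CSS blue is rgb(0, 0, 255).
A 25% shade moves each channel 25% toward 0:
  R: 0 + 0.25×(0−0) = 0 + 0 = 0 → 0
  G: 0 + 0.25×(0−0) = 0 + 0 = 0 → 0
  B: 255 + 0.25×(0−255) = 255 − 63.75 = 191.25 → 191
After the shade: rgb(0, 0, 191) = #0000bf.
Per channel, c → c + 0.4(0 − c):
  R: 0 + 0 = 0 → 0
  G: 0 + 0 = 0 → 0
  B: 191 + 0.4×(0−191) = 191 − 76.4 = 114.6 → 115
rgb(0, 0, 115) = #000073.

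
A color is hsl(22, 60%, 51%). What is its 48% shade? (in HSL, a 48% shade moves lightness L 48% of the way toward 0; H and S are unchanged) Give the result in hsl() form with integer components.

hsl(22, 60%, 27%)

L moves 48% from 51 toward 0: 51 − 24.48 = 26.52 → 27.
H and S are unchanged.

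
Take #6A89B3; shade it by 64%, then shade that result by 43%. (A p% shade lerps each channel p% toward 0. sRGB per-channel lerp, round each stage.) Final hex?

#161C24

#6A89B3 is rgb(106, 137, 179).
Per channel, c → c + 0.64(0 − c):
  R: 106 + 0.64×(0−106) = 106 − 67.84 = 38.16 → 38
  G: 137 − 87.68 = 49.32 → 49
  B: 179 + 0.64×(0−179) = 179 − 114.56 = 64.44 → 64
After the shade: rgb(38, 49, 64) = #263140.
A 43% shade moves each channel 43% toward 0:
  R: 38 − 16.34 = 21.66 → 22
  G: 49 + 0.43×(0−49) = 49 − 21.07 = 27.93 → 28
  B: 64 + 0.43×(0−64) = 64 − 27.52 = 36.48 → 36
rgb(22, 28, 36) = #161C24.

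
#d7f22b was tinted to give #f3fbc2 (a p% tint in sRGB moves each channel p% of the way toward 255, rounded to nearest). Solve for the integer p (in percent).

71%

#d7f22b is rgb(215, 242, 43); #f3fbc2 is rgb(243, 251, 194).
On the B channel (widest range): 194 ≈ 43 + (p/100)(255 − 43), so p ≈ 100×(194 − 43)/(255 − 43) = 15100/212 = 71.23.
p = 71 reproduces all three channels after rounding.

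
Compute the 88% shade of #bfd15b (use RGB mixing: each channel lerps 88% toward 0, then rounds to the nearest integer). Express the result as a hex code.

#17190b

#bfd15b is rgb(191, 209, 91).
An 88% shade moves each channel 88% toward 0:
  R: 191 − 168.08 = 22.92 → 23
  G: 209 + 0.88×(0−209) = 209 − 183.92 = 25.08 → 25
  B: 91 − 80.08 = 10.92 → 11
rgb(23, 25, 11) = #17190b.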